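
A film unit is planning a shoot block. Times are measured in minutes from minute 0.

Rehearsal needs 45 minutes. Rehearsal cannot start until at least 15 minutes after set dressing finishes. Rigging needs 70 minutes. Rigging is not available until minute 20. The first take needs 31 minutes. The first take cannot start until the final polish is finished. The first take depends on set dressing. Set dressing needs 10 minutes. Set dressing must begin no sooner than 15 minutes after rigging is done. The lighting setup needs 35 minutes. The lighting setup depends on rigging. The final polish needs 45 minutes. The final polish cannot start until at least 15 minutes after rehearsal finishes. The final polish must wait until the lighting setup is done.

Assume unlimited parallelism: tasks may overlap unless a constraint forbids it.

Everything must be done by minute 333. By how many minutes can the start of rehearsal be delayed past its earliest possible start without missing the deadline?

Rigging cannot begin until its own release at minute 20. It runs from minute 20 to 20 + 70 = minute 90.
Set dressing cannot begin until rigging (finishes minute 90, plus 15-minute gap → minute 105). It runs from minute 105 to 105 + 10 = minute 115.
Rehearsal cannot begin until set dressing (finishes minute 115, plus 15-minute gap → minute 130). It runs from minute 130 to 130 + 45 = minute 175.

Working backward from the deadline:
Nothing follows the first take; the deadline of minute 333 is its only limit. It must start by 333 − 31 = minute 302.
The final polish feeds into the first take (must start by minute 302); so the final polish must finish by minute 302 and therefore start by minute 257.
Rehearsal must finish before the final polish (must start by minute 257, minus 15-minute gap → minute 242). With a 45-minute duration, rehearsal must start by 242 − 45 = minute 197.
So rehearsal can start as early as minute 130 and as late as minute 197, giving 197 − 130 = 67 minutes of slack.

67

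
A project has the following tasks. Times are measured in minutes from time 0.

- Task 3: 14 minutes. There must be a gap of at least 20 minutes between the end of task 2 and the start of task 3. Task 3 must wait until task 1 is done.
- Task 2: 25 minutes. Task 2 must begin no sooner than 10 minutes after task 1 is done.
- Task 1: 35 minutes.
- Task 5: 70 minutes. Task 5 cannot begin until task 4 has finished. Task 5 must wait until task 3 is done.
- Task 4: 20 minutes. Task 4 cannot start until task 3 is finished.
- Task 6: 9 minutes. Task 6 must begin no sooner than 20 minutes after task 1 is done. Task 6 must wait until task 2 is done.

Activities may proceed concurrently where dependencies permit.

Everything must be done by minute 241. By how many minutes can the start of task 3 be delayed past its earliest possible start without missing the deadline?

47

Nothing blocks task 1, so it runs from minute 0 to minute 35.
Task 2 cannot begin until task 1 (finishes minute 35, plus 10-minute gap → minute 45). It runs from minute 45 to 45 + 25 = minute 70.
Task 3 has to wait for task 2 (finishes minute 70, plus 20-minute gap → minute 90); task 1 (finishes minute 35). The latest of these is minute 90, so task 3 runs minute 90 to 90 + 14 = minute 104.

Working backward from the deadline:
Task 5 must finish by minute 241; it takes 70 minutes, so it must start by 241 − 70 = minute 171.
Task 4 feeds into task 5 (must start by minute 171); so task 4 must finish by minute 171 and therefore start by minute 151.
Task 3 feeds task 4 (must start by minute 151); task 5 (must start by minute 171). Taking the minimum, task 3 must finish by minute 151 and start by 151 − 14 = minute 137.
So task 3 can start as early as minute 90 and as late as minute 137, giving 137 − 90 = 47 minutes of slack.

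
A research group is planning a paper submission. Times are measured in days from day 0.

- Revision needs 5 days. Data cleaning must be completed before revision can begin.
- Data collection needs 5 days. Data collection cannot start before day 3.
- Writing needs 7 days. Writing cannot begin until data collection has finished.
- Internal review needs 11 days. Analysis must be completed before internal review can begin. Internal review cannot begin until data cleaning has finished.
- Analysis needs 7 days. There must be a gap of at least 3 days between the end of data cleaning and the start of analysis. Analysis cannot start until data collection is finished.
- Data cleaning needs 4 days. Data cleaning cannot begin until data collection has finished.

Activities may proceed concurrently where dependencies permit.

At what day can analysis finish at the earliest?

Data collection cannot begin until its own release at day 3. It runs from day 3 to 3 + 5 = day 8.
Data cleaning cannot begin until data collection (finishes day 8). It runs from day 8 to 8 + 4 = day 12.
For analysis: data cleaning (finishes day 12, plus 3-day gap → day 15); data collection (finishes day 8). Taking the maximum gives a start of day 15, and it finishes at 15 + 7 = day 22.

22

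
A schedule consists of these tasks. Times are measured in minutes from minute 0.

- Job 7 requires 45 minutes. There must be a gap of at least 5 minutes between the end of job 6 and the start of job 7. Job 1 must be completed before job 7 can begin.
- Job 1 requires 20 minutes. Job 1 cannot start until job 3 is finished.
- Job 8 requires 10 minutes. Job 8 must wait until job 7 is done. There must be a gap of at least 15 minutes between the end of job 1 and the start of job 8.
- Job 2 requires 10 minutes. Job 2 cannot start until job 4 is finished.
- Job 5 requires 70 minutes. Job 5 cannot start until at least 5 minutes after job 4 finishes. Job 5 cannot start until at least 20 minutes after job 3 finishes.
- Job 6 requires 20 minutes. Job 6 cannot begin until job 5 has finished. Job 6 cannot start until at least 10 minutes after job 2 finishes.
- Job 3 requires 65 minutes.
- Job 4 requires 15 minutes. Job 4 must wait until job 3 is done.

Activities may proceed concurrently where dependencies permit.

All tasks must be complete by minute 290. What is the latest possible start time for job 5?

140

To finish by minute 290, job 8 (duration 10) must start no later than minute 280.
Job 7 must finish before job 8 (must start by minute 280). With a 45-minute duration, job 7 must start by 280 − 45 = minute 235.
Since job 7 (must start by minute 235, minus 5-minute gap → minute 230) depends on it, job 6 must finish by minute 230. Backing off its 20-minute duration gives a latest start of minute 210.
Job 5 has to be done before job 6 (must start by minute 210). That means finishing by minute 210, i.e. starting by 210 − 70 = minute 140.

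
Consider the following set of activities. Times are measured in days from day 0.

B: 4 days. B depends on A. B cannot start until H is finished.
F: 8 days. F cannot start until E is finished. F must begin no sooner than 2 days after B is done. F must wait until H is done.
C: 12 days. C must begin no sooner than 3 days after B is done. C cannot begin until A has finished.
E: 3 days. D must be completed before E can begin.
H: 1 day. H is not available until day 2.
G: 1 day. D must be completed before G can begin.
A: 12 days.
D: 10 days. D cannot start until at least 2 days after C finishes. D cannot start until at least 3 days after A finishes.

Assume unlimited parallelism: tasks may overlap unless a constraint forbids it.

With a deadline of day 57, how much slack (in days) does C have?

3

H cannot begin until its own release at day 2. It runs from day 2 to 2 + 1 = day 3.
A has no prerequisites, so it starts at day 0 and finishes at day 12.
B has to wait for A (finishes day 12); H (finishes day 3). The latest of these is day 12, so B runs day 12 to 12 + 4 = day 16.
C cannot start until B (finishes day 16, plus 3-day gap → day 19); A (finishes day 12). The controlling bound is day 19, so C finishes at 19 + 12 = day 31.

Working backward from the deadline:
To finish by day 57, F (duration 8) must start no later than day 49.
Since F (must start by day 49) depends on it, E must finish by day 49. Backing off its 3-day duration gives a latest start of day 46.
Nothing follows G; the deadline of day 57 is its only limit. It must start by 57 − 1 = day 56.
D must finish in time for E (must start by day 46); G (must start by day 56). The tightest is day 46, so D must start by 46 − 10 = day 36.
C feeds into D (must start by day 36, minus 2-day gap → day 34); so C must finish by day 34 and therefore start by day 22.
So C can start as early as day 19 and as late as day 22, giving 22 − 19 = 3 days of slack.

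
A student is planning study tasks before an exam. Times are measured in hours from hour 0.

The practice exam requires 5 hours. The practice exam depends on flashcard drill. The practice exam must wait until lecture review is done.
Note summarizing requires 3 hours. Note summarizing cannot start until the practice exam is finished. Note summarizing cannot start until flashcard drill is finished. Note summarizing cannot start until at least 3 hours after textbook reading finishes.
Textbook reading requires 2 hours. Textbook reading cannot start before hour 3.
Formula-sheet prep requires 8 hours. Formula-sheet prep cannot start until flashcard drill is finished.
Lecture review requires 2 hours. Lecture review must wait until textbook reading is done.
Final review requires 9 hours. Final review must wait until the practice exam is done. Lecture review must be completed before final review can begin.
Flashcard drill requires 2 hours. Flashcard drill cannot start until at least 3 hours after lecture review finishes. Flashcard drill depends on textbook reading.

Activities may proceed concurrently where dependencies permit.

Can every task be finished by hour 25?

Textbook reading waits on its own release at hour 3, so it starts at hour 3 and finishes at 3 + 2 = hour 5.
Lecture review cannot begin until textbook reading (finishes hour 5). It runs from hour 5 to 5 + 2 = hour 7.
Flashcard drill has to wait for lecture review (finishes hour 7, plus 3-hour gap → hour 10); textbook reading (finishes hour 5). The latest of these is hour 10, so flashcard drill runs hour 10 to 10 + 2 = hour 12.
Formula-sheet prep waits on flashcard drill (finishes hour 12), so it starts at hour 12 and finishes at 12 + 8 = hour 20.
The practice exam has to wait for flashcard drill (finishes hour 12); lecture review (finishes hour 7). The latest of these is hour 12, so the practice exam runs hour 12 to 12 + 5 = hour 17.
Final review cannot start until the practice exam (finishes hour 17); lecture review (finishes hour 7). The controlling bound is hour 17, so final review finishes at 17 + 9 = hour 26.
Note summarizing cannot start until the practice exam (finishes hour 17); flashcard drill (finishes hour 12); textbook reading (finishes hour 5, plus 3-hour gap → hour 8). The controlling bound is hour 17, so note summarizing finishes at 17 + 3 = hour 20.
The earliest everything can be done is hour 26, which is after the deadline of 25, so it is not possible.

No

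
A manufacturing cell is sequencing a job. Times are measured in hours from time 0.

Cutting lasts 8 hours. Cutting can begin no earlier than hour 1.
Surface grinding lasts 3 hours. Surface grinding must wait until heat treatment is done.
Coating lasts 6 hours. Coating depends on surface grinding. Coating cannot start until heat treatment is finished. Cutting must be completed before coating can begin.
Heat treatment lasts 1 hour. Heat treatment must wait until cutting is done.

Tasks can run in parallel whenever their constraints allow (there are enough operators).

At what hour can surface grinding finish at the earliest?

13

Cutting waits on its own release at hour 1, so it starts at hour 1 and finishes at 1 + 8 = hour 9.
Heat treatment cannot begin until cutting (finishes hour 9). It runs from hour 9 to 9 + 1 = hour 10.
Surface grinding cannot begin until heat treatment (finishes hour 10). It runs from hour 10 to 10 + 3 = hour 13.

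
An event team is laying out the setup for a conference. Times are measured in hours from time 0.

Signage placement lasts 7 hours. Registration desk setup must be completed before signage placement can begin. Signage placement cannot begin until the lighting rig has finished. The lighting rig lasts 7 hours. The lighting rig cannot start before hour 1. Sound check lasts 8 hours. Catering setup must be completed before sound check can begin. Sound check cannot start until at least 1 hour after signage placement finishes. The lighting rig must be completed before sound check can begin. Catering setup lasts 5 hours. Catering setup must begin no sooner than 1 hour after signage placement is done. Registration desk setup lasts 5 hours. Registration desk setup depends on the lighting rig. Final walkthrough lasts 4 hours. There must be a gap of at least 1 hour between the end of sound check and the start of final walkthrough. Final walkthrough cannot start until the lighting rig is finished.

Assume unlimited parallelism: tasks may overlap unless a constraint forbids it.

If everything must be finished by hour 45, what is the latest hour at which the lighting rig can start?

Final walkthrough has no dependents, so it just needs to finish by hour 45. Starting by 45 − 4 = hour 41 achieves that.
Sound check has to be done before final walkthrough (must start by hour 41, minus 1-hour gap → hour 40). That means finishing by hour 40, i.e. starting by 40 − 8 = hour 32.
Since sound check (must start by hour 32) depends on it, catering setup must finish by hour 32. Backing off its 5-hour duration gives a latest start of hour 27.
For signage placement: catering setup (must start by hour 27, minus 1-hour gap → hour 26); sound check (must start by hour 32, minus 1-hour gap → hour 31). The most restrictive is hour 26; with a 7-hour duration, signage placement must start by hour 19.
Registration desk setup feeds into signage placement (must start by hour 19); so registration desk setup must finish by hour 19 and therefore start by hour 14.
The lighting rig feeds registration desk setup (must start by hour 14); signage placement (must start by hour 19); sound check (must start by hour 32); final walkthrough (must start by hour 41). Taking the minimum, the lighting rig must finish by hour 14 and start by 14 − 7 = hour 7.

7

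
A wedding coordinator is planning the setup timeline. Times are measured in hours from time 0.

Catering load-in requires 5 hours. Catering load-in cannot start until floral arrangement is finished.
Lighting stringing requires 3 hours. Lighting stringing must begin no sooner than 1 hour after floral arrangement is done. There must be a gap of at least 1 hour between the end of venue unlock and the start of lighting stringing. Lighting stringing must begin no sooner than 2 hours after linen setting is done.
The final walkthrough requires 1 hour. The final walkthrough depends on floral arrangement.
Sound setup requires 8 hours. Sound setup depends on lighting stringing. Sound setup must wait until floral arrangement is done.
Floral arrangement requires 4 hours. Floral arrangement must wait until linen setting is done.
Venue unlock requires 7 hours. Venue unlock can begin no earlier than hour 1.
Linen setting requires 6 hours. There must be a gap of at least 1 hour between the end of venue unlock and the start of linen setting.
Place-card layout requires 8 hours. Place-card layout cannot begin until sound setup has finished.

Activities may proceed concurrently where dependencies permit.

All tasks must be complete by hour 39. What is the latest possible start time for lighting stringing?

To finish by hour 39, place-card layout (duration 8) must start no later than hour 31.
Since place-card layout (must start by hour 31) depends on it, sound setup must finish by hour 31. Backing off its 8-hour duration gives a latest start of hour 23.
Lighting stringing feeds into sound setup (must start by hour 23); so lighting stringing must finish by hour 23 and therefore start by hour 20.

20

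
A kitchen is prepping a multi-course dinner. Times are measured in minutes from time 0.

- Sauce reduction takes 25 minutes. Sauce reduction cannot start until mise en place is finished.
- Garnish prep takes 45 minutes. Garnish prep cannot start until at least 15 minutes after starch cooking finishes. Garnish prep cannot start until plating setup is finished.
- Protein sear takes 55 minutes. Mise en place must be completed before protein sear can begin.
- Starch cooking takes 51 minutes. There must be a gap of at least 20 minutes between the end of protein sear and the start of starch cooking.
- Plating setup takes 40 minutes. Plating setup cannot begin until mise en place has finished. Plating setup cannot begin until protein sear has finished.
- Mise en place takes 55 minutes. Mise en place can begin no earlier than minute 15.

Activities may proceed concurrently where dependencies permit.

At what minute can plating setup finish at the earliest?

Mise en place waits on its own release at minute 15, so it starts at minute 15 and finishes at 15 + 55 = minute 70.
Protein sear cannot begin until mise en place (finishes minute 70). It runs from minute 70 to 70 + 55 = minute 125.
Plating setup has to wait for mise en place (finishes minute 70); protein sear (finishes minute 125). The latest of these is minute 125, so plating setup runs minute 125 to 125 + 40 = minute 165.

165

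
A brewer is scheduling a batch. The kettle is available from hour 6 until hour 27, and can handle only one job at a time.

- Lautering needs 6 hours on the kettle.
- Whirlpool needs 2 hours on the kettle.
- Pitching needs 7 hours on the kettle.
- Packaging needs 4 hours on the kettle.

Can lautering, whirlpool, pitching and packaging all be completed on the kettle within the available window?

Yes

The kettle window is 27 − 6 = 21 hours.
Running back to back, the jobs need 6 + 2 + 7 + 4 = 19 hours on the kettle.
Since 19 ≤ 21, they fit within the window.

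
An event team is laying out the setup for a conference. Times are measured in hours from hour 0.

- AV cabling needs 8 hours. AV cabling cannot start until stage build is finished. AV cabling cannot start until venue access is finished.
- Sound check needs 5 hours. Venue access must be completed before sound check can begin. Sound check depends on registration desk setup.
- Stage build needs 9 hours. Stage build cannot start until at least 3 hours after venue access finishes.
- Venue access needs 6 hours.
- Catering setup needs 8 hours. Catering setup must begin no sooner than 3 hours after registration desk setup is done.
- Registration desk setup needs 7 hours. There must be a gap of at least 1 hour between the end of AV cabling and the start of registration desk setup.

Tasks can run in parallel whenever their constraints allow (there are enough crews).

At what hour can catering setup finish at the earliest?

45

Venue access has no prerequisites, so it starts at hour 0 and finishes at hour 6.
After venue access (finishes hour 6, plus 3-hour gap → hour 9), stage build can start at hour 9 and finishes at hour 18.
AV cabling needs all of stage build (finishes hour 18); venue access (finishes hour 6). That puts its earliest start at hour 18; it finishes at 18 + 8 = hour 26.
Registration desk setup waits on AV cabling (finishes hour 26, plus 1-hour gap → hour 27), so it starts at hour 27 and finishes at 27 + 7 = hour 34.
Catering setup waits on registration desk setup (finishes hour 34, plus 3-hour gap → hour 37), so it starts at hour 37 and finishes at 37 + 8 = hour 45.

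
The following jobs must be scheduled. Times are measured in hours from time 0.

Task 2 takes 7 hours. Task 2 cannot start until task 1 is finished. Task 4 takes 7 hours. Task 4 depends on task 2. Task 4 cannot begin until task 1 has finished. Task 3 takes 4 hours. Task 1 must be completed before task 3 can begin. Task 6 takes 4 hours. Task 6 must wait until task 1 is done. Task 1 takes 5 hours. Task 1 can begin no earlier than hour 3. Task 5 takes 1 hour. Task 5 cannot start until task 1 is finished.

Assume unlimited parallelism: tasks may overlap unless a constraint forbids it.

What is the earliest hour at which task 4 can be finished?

After its own release at hour 3, task 1 can start at hour 3 and finishes at hour 8.
Task 2 cannot begin until task 1 (finishes hour 8). It runs from hour 8 to 8 + 7 = hour 15.
Task 4 needs all of task 2 (finishes hour 15); task 1 (finishes hour 8). That puts its earliest start at hour 15; it finishes at 15 + 7 = hour 22.

22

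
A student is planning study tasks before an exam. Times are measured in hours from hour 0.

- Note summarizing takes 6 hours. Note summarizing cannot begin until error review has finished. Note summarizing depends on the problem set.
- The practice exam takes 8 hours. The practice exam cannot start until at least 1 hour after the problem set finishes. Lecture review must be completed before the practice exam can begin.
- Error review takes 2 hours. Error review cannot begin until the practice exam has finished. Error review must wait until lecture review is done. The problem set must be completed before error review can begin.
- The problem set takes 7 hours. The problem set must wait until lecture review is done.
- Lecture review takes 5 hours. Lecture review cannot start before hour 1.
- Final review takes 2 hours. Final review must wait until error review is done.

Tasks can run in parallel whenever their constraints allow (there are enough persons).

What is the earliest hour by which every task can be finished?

Lecture review cannot begin until its own release at hour 1. It runs from hour 1 to 1 + 5 = hour 6.
After lecture review (finishes hour 6), the problem set can start at hour 6 and finishes at hour 13.
The practice exam has to wait for the problem set (finishes hour 13, plus 1-hour gap → hour 14); lecture review (finishes hour 6). The latest of these is hour 14, so the practice exam runs hour 14 to 14 + 8 = hour 22.
For error review: the practice exam (finishes hour 22); lecture review (finishes hour 6); the problem set (finishes hour 13). Taking the maximum gives a start of hour 22, and it finishes at 22 + 2 = hour 24.
Final review cannot begin until error review (finishes hour 24). It runs from hour 24 to 24 + 2 = hour 26.
For note summarizing: error review (finishes hour 24); the problem set (finishes hour 13). Taking the maximum gives a start of hour 24, and it finishes at 24 + 6 = hour 30.
All tasks are finished once the last one completes. Finish times: Lecture review at 6, The problem set at 13, The practice exam at 22, Error review at 24, Note summarizing at 30, Final review at 26. The latest is hour 30.

30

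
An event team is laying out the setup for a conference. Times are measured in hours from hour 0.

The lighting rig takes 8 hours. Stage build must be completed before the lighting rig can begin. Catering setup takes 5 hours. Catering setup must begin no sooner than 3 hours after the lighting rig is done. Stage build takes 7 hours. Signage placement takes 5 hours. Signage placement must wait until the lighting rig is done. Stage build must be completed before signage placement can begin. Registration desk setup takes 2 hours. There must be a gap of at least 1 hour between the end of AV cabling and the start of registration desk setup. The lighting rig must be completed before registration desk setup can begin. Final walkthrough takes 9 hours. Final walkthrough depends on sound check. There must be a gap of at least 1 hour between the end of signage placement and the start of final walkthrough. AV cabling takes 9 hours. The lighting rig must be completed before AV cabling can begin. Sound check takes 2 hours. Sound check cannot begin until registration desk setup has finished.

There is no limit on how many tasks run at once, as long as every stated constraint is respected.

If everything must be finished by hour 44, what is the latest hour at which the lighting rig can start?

Final walkthrough must finish by hour 44; it takes 9 hours, so it must start by 44 − 9 = hour 35.
Sound check must finish before final walkthrough (must start by hour 35). With a 2-hour duration, sound check must start by 35 − 2 = hour 33.
Registration desk setup feeds into sound check (must start by hour 33); so registration desk setup must finish by hour 33 and therefore start by hour 31.
AV cabling must finish before registration desk setup (must start by hour 31, minus 1-hour gap → hour 30). With a 9-hour duration, AV cabling must start by 30 − 9 = hour 21.
Signage placement must finish before final walkthrough (must start by hour 35, minus 1-hour gap → hour 34). With a 5-hour duration, signage placement must start by 34 − 5 = hour 29.
Nothing follows catering setup; the deadline of hour 44 is its only limit. It must start by 44 − 5 = hour 39.
The lighting rig feeds AV cabling (must start by hour 21); registration desk setup (must start by hour 31); signage placement (must start by hour 29); catering setup (must start by hour 39, minus 3-hour gap → hour 36). Taking the minimum, the lighting rig must finish by hour 21 and start by 21 − 8 = hour 13.

13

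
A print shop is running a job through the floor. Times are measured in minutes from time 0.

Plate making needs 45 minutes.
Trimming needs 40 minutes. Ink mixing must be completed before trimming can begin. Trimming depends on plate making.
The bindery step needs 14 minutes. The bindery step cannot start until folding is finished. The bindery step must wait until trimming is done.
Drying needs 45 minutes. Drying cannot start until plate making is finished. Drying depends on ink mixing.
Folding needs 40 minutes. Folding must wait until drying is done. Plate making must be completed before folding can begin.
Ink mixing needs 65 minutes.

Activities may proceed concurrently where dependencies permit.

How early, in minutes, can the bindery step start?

Nothing blocks ink mixing, so it runs from minute 0 to minute 65.
Plate making has no prerequisites, so it starts at minute 0 and finishes at minute 45.
For trimming: ink mixing (finishes minute 65); plate making (finishes minute 45). Taking the maximum gives a start of minute 65, and it finishes at 65 + 40 = minute 105.
Drying needs all of plate making (finishes minute 45); ink mixing (finishes minute 65). That puts its earliest start at minute 65; it finishes at 65 + 45 = minute 110.
Folding cannot start until drying (finishes minute 110); plate making (finishes minute 45). The controlling bound is minute 110, so folding finishes at 110 + 40 = minute 150.
The bindery step waits on folding (finishes minute 150); trimming (finishes minute 105). The latest of these is minute 150, which is the earliest the bindery step can start.

150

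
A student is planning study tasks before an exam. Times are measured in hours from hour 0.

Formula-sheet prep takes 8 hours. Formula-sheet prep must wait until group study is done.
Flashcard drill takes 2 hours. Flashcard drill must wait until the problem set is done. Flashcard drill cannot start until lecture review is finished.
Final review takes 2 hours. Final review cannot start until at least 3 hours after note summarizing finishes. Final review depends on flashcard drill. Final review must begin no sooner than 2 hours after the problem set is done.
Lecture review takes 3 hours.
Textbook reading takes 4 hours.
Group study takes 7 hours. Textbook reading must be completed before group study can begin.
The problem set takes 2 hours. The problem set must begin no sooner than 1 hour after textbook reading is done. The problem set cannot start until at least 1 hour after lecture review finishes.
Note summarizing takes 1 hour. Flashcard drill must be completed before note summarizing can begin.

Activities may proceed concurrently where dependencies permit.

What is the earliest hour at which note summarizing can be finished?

Lecture review has no prerequisites, so it starts at hour 0 and finishes at hour 3.
Textbook reading has no prerequisites, so it starts at hour 0 and finishes at hour 4.
The problem set cannot start until textbook reading (finishes hour 4, plus 1-hour gap → hour 5); lecture review (finishes hour 3, plus 1-hour gap → hour 4). The controlling bound is hour 5, so the problem set finishes at 5 + 2 = hour 7.
Flashcard drill cannot start until the problem set (finishes hour 7); lecture review (finishes hour 3). The controlling bound is hour 7, so flashcard drill finishes at 7 + 2 = hour 9.
Note summarizing waits on flashcard drill (finishes hour 9), so it starts at hour 9 and finishes at 9 + 1 = hour 10.

10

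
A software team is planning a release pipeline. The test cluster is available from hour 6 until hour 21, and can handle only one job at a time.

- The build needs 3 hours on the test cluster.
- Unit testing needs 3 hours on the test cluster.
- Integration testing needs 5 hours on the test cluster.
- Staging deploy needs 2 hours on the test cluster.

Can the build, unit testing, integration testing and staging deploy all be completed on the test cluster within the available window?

Yes

The test cluster window is 21 − 6 = 15 hours.
Running back to back, the jobs need 3 + 3 + 5 + 2 = 13 hours on the test cluster.
Since 13 ≤ 15, they fit within the window.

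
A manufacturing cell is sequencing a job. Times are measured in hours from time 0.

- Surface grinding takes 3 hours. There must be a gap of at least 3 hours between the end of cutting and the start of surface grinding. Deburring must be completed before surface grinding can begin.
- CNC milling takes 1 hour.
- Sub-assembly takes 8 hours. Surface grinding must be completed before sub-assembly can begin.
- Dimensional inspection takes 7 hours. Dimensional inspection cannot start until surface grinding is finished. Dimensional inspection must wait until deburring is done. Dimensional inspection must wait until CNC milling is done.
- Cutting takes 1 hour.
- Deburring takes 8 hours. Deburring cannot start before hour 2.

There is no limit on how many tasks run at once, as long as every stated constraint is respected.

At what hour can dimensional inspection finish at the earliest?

CNC milling has no prerequisites, so it starts at hour 0 and finishes at hour 1.
After its own release at hour 2, deburring can start at hour 2 and finishes at hour 10.
Cutting has no prerequisites, so it starts at hour 0 and finishes at hour 1.
Surface grinding has to wait for cutting (finishes hour 1, plus 3-hour gap → hour 4); deburring (finishes hour 10). The latest of these is hour 10, so surface grinding runs hour 10 to 10 + 3 = hour 13.
Dimensional inspection has to wait for surface grinding (finishes hour 13); deburring (finishes hour 10); CNC milling (finishes hour 1). The latest of these is hour 13, so dimensional inspection runs hour 13 to 13 + 7 = hour 20.

20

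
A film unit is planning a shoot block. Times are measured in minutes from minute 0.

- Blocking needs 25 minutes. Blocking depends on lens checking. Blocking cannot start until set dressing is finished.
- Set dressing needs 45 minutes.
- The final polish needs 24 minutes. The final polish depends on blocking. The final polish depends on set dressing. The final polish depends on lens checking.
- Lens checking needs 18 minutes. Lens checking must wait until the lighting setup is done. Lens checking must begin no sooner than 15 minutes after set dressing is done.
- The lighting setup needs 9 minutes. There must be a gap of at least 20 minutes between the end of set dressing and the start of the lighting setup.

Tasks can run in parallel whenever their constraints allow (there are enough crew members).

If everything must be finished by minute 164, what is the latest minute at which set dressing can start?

To finish by minute 164, the final polish (duration 24) must start no later than minute 140.
Blocking feeds into the final polish (must start by minute 140); so blocking must finish by minute 140 and therefore start by minute 115.
For lens checking: blocking (must start by minute 115); the final polish (must start by minute 140). The most restrictive is minute 115; with an 18-minute duration, lens checking must start by minute 97.
The lighting setup must finish before lens checking (must start by minute 97). With a 9-minute duration, the lighting setup must start by 97 − 9 = minute 88.
For set dressing: the lighting setup (must start by minute 88, minus 20-minute gap → minute 68); lens checking (must start by minute 97, minus 15-minute gap → minute 82); blocking (must start by minute 115); the final polish (must start by minute 140). The most restrictive is minute 68; with a 45-minute duration, set dressing must start by minute 23.

23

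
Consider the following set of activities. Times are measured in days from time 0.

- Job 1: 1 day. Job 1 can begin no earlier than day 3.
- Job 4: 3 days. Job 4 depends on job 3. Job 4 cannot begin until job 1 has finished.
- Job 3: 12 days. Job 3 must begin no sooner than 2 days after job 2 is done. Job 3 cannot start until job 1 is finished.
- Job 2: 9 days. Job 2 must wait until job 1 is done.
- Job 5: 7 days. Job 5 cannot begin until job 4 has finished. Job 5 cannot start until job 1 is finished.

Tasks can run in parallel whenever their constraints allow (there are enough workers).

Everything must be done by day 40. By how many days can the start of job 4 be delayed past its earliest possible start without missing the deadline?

3

Job 1 cannot begin until its own release at day 3. It runs from day 3 to 3 + 1 = day 4.
Job 2 cannot begin until job 1 (finishes day 4). It runs from day 4 to 4 + 9 = day 13.
Job 3 needs all of job 2 (finishes day 13, plus 2-day gap → day 15); job 1 (finishes day 4). That puts its earliest start at day 15; it finishes at 15 + 12 = day 27.
Job 4 has to wait for job 3 (finishes day 27); job 1 (finishes day 4). The latest of these is day 27, so job 4 runs day 27 to 27 + 3 = day 30.

Working backward from the deadline:
Nothing follows job 5; the deadline of day 40 is its only limit. It must start by 40 − 7 = day 33.
Job 4 has to be done before job 5 (must start by day 33). That means finishing by day 33, i.e. starting by 33 − 3 = day 30.
So job 4 can start as early as day 27 and as late as day 30, giving 30 − 27 = 3 days of slack.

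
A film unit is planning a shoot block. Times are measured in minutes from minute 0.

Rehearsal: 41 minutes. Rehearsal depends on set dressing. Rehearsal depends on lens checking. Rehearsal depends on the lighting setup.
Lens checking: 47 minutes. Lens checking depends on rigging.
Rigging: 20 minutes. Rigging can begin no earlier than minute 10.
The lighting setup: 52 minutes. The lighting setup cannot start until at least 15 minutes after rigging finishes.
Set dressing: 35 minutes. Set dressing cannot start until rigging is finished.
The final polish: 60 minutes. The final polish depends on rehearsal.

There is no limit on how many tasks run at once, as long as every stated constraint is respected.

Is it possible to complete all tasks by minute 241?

Rigging cannot begin until its own release at minute 10. It runs from minute 10 to 10 + 20 = minute 30.
Lens checking cannot begin until rigging (finishes minute 30). It runs from minute 30 to 30 + 47 = minute 77.
The lighting setup waits on rigging (finishes minute 30, plus 15-minute gap → minute 45), so it starts at minute 45 and finishes at 45 + 52 = minute 97.
Set dressing cannot begin until rigging (finishes minute 30). It runs from minute 30 to 30 + 35 = minute 65.
Rehearsal cannot start until set dressing (finishes minute 65); lens checking (finishes minute 77); the lighting setup (finishes minute 97). The controlling bound is minute 97, so rehearsal finishes at 97 + 41 = minute 138.
The final polish waits on rehearsal (finishes minute 138), so it starts at minute 138 and finishes at 138 + 60 = minute 198.
Every task is finished by minute 198, which is no later than the deadline of 241, so the schedule is feasible.

Yes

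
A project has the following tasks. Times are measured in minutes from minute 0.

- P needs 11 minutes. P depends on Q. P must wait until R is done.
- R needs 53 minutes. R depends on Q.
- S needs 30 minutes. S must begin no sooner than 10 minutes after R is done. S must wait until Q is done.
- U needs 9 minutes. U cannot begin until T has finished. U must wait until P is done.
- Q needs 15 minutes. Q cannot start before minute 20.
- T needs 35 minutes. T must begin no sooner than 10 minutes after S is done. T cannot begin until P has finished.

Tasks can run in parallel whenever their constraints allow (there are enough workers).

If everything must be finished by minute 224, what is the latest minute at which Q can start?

62

U must finish by minute 224; it takes 9 minutes, so it must start by 224 − 9 = minute 215.
Since U (must start by minute 215) depends on it, T must finish by minute 215. Backing off its 35-minute duration gives a latest start of minute 180.
P must finish in time for T (must start by minute 180); U (must start by minute 215). The tightest is minute 180, so P must start by 180 − 11 = minute 169.
S feeds into T (must start by minute 180, minus 10-minute gap → minute 170); so S must finish by minute 170 and therefore start by minute 140.
For R: P (must start by minute 169); S (must start by minute 140, minus 10-minute gap → minute 130). The most restrictive is minute 130; with a 53-minute duration, R must start by minute 77.
Q has several dependents: P (must start by minute 169); R (must start by minute 77); S (must start by minute 140). The earliest of those limits is minute 77, so Q must start by 77 − 15 = minute 62.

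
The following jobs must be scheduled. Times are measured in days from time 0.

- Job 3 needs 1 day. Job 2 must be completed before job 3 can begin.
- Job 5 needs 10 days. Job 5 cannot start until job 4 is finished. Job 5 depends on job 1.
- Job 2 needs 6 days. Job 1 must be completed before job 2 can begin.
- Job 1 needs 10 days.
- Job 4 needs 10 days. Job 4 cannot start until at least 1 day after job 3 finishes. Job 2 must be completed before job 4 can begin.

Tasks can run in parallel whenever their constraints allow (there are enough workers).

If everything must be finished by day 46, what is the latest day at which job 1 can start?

Nothing follows job 5; the deadline of day 46 is its only limit. It must start by 46 − 10 = day 36.
Job 4 must finish before job 5 (must start by day 36). With a 10-day duration, job 4 must start by 36 − 10 = day 26.
Job 3 must finish before job 4 (must start by day 26, minus 1-day gap → day 25). With a 1-day duration, job 3 must start by 25 − 1 = day 24.
Job 2 has several dependents: job 3 (must start by day 24); job 4 (must start by day 26). The earliest of those limits is day 24, so job 2 must start by 24 − 6 = day 18.
Job 1 must finish in time for job 2 (must start by day 18); job 5 (must start by day 36). The tightest is day 18, so job 1 must start by 18 − 10 = day 8.

8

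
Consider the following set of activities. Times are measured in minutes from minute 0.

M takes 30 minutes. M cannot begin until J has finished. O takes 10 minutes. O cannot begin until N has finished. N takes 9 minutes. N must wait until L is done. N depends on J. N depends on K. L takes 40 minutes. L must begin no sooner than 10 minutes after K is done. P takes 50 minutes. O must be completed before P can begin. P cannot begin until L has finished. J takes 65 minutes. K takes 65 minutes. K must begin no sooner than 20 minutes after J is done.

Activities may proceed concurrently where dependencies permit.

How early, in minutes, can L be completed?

J can start immediately at minute 0; it finishes at minute 65.
After J (finishes minute 65, plus 20-minute gap → minute 85), K can start at minute 85 and finishes at minute 150.
L waits on K (finishes minute 150, plus 10-minute gap → minute 160), so it starts at minute 160 and finishes at 160 + 40 = minute 200.

200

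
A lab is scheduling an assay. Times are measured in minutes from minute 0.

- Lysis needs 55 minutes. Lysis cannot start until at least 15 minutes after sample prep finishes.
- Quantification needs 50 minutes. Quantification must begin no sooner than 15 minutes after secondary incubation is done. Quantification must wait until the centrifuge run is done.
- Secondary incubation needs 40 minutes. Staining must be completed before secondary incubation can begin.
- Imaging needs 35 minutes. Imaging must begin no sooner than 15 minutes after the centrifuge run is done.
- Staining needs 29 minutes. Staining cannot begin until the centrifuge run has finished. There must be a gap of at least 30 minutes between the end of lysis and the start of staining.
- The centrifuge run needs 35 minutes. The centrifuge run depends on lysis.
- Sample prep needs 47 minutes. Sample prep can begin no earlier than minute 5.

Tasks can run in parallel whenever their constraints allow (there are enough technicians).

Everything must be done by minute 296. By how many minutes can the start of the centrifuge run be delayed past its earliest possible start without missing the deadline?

5

Sample prep waits on its own release at minute 5, so it starts at minute 5 and finishes at 5 + 47 = minute 52.
After sample prep (finishes minute 52, plus 15-minute gap → minute 67), lysis can start at minute 67 and finishes at minute 122.
The centrifuge run waits on lysis (finishes minute 122), so it starts at minute 122 and finishes at 122 + 35 = minute 157.

Working backward from the deadline:
To finish by minute 296, quantification (duration 50) must start no later than minute 246.
Secondary incubation feeds into quantification (must start by minute 246, minus 15-minute gap → minute 231); so secondary incubation must finish by minute 231 and therefore start by minute 191.
Since secondary incubation (must start by minute 191) depends on it, staining must finish by minute 191. Backing off its 29-minute duration gives a latest start of minute 162.
To finish by minute 296, imaging (duration 35) must start no later than minute 261.
The centrifuge run must finish in time for staining (must start by minute 162); imaging (must start by minute 261, minus 15-minute gap → minute 246); quantification (must start by minute 246). The tightest is minute 162, so the centrifuge run must start by 162 − 35 = minute 127.
So the centrifuge run can start as early as minute 122 and as late as minute 127, giving 127 − 122 = 5 minutes of slack.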